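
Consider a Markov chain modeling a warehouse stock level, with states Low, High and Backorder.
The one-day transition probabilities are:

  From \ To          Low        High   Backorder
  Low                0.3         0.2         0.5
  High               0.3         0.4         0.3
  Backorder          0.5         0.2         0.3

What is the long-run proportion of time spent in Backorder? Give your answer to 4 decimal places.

0.3750

Let the stationary distribution be π with π = πP and π_1 + π_2 + π_3 = 1.
π_1 = 0.3·π_1 + 0.3·π_2 + 0.5·π_3
π_2 = 0.2·π_1 + 0.4·π_2 + 0.2·π_3
Solving with the normalization constraint gives π = (0.3750, 0.2500, 0.3750).
So the stationary probability of Backorder is 0.3750.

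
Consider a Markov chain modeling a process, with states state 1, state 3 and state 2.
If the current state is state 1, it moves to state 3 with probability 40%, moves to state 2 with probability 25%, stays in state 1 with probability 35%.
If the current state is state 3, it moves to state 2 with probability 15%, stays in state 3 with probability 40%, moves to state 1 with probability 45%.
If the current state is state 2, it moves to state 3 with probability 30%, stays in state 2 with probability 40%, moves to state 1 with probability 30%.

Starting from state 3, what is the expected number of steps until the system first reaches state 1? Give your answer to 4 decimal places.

Let t(s) be the expected number of steps to first reach state 1 from state s, with t(state 1) = 0. Conditioning on the first step:
t(state 3) = 1 + 0.4·t(state 3) + 0.15·t(state 2)
t(state 2) = 1 + 0.3·t(state 3) + 0.4·t(state 2)
Solving: t(state 3) = 2.3810, t(state 2) = 2.8571.
Expected steps from state 3 to state 1: 2.3810.

2.3810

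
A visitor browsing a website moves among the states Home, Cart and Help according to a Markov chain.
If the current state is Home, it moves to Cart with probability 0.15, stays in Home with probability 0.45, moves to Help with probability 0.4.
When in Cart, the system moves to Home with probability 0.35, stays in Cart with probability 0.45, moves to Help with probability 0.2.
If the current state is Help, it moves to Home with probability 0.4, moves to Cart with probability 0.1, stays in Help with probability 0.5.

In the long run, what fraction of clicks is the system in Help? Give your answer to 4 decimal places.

0.4032

Let the stationary distribution be π with π = πP and π_1 + π_2 + π_3 = 1.
π_1 = 0.45·π_1 + 0.35·π_2 + 0.4·π_3
π_2 = 0.15·π_1 + 0.45·π_2 + 0.1·π_3
Solving with the normalization constraint gives π = (0.4113, 0.1855, 0.4032).
So the stationary probability of Help is 0.4032.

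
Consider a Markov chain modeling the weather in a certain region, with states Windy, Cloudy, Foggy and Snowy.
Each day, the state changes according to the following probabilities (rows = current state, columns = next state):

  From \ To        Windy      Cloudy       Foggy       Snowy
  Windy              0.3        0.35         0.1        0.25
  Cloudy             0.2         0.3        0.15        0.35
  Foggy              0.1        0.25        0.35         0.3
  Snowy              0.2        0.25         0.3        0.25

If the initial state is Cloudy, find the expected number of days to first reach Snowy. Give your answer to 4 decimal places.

3.1155

Let t(s) be the expected number of days to first reach Snowy from state s, with t(Snowy) = 0. Conditioning on the first day:
t(Windy) = 1 + 0.3·t(Windy) + 0.35·t(Cloudy) + 0.1·t(Foggy)
t(Cloudy) = 1 + 0.2·t(Windy) + 0.3·t(Cloudy) + 0.15·t(Foggy)
t(Foggy) = 1 + 0.1·t(Windy) + 0.25·t(Cloudy) + 0.35·t(Foggy)
Solving: t(Windy) = 3.4532, t(Cloudy) = 3.1155, t(Foggy) = 3.2680.
Expected days from Cloudy to Snowy: 3.1155.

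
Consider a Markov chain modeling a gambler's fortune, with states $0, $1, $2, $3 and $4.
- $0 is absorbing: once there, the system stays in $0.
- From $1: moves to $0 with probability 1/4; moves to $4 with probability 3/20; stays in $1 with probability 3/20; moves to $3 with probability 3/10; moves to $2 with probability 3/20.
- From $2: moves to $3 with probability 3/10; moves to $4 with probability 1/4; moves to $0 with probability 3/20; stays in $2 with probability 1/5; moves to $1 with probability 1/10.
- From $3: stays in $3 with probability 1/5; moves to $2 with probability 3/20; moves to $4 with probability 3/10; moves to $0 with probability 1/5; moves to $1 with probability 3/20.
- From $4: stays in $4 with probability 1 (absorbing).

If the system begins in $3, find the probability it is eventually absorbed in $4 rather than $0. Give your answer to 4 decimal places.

0.5761

Let h(s) be the probability of absorption at $4 starting from transient state s. Then h($4) = 1 and h($0) = 0. By first-step analysis:
h($1) = 0.25·0 + 0.15·h($1) + 0.15·h($2) + 0.3·h($3) + 0.15·1
h($2) = 0.15·0 + 0.1·h($1) + 0.2·h($2) + 0.3·h($3) + 0.25·1
h($3) = 0.2·0 + 0.15·h($1) + 0.15·h($2) + 0.2·h($3) + 0.3·1
Solving: h($1) = 0.4838, h($2) = 0.5890, h($3) = 0.5761.
Starting from $3, the probability is 0.5761.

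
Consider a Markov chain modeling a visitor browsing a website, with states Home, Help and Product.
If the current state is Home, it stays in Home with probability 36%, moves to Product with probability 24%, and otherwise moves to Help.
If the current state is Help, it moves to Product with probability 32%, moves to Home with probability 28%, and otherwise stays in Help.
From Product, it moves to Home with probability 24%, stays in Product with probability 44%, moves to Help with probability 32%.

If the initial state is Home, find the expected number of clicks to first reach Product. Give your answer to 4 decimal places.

3.6765

Let t(s) be the expected number of clicks to first reach Product from state s, with t(Product) = 0. Conditioning on the first click:
t(Home) = 1 + 0.36·t(Home) + 0.4·t(Help)
t(Help) = 1 + 0.28·t(Home) + 0.4·t(Help)
Solving: t(Home) = 3.6765, t(Help) = 3.3824.
Expected clicks from Home to Product: 3.6765.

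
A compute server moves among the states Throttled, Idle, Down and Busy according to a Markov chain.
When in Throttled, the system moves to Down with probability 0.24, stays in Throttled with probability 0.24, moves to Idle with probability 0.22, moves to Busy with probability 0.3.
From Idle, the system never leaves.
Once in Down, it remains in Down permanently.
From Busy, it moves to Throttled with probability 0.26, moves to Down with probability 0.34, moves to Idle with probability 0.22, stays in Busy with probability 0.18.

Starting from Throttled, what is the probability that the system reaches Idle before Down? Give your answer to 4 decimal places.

0.4519

Let h(s) be the probability of absorption at Idle starting from transient state s. Then h(Idle) = 1 and h(Down) = 0. By first-step analysis:
h(Throttled) = 0.24·h(Throttled) + 0.22·1 + 0.24·0 + 0.3·h(Busy)
h(Busy) = 0.26·h(Throttled) + 0.22·1 + 0.34·0 + 0.18·h(Busy)
Solving: h(Throttled) = 0.4519, h(Busy) = 0.4116.
Starting from Throttled, the probability is 0.4519.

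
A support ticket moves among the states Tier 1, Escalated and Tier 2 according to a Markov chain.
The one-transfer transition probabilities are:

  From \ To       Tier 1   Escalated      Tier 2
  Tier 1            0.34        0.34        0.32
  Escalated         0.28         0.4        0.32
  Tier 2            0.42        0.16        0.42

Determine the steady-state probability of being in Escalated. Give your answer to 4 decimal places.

Let the stationary distribution be π with π = πP and π_1 + π_2 + π_3 = 1.
π_1 = 0.34·π_1 + 0.28·π_2 + 0.42·π_3
π_2 = 0.34·π_1 + 0.4·π_2 + 0.16·π_3
Solving with the normalization constraint gives π = (0.3508, 0.2936, 0.3556).
So the stationary probability of Escalated is 0.2936.

0.2936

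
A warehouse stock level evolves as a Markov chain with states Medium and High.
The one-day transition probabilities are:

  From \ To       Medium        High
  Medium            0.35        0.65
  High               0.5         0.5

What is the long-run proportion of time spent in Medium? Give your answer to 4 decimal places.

0.4348

Let the stationary distribution be π with π = πP and π_1 + π_2 = 1.
π_1 = 0.35·π_1 + 0.5·π_2
Solving with the normalization constraint gives π = (0.4348, 0.5652).
So the stationary probability of Medium is 0.4348.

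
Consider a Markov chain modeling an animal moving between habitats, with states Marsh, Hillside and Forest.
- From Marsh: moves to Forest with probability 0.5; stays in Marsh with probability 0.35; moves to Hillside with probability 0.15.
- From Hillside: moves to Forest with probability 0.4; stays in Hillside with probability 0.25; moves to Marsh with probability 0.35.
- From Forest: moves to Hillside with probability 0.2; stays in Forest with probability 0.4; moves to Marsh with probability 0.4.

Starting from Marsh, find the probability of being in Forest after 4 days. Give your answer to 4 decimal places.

Propagate the distribution vector 4 days from Marsh.
After 0 days: (1.0000, 0.0000, 0.0000)
After 1 day: (0.3500, 0.1500, 0.5000)
After 2 days: (0.3750, 0.1900, 0.4350)
After 3 days: (0.3718, 0.1908, 0.4375)
After 4 days: (0.3719, 0.1910, 0.4372)
P(in Forest after 4 days) = 0.4372

0.4372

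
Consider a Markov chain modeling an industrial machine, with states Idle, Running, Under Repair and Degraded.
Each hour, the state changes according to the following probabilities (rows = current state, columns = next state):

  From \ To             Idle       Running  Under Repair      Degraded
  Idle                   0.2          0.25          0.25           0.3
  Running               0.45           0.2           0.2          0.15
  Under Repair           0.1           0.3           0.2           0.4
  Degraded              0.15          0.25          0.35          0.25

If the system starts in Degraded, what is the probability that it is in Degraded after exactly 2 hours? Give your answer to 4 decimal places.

Propagate the distribution vector 2 hours from Degraded.
After 0 hours: (0.0000, 0.0000, 0.0000, 1.0000)
After 1 hour: (0.1500, 0.2500, 0.3500, 0.2500)
After 2 hours: (0.2150, 0.2550, 0.2450, 0.2850)
P(in Degraded after 2 hours) = 0.2850

0.2850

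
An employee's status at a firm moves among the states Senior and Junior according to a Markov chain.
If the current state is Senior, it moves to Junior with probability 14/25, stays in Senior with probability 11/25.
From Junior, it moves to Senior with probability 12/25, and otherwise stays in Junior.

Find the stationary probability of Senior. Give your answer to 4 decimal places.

0.4615

Let the stationary distribution be π with π = πP and π_1 + π_2 = 1.
π_1 = 0.44·π_1 + 0.48·π_2
Solving with the normalization constraint gives π = (0.4615, 0.5385).
So the stationary probability of Senior is 0.4615.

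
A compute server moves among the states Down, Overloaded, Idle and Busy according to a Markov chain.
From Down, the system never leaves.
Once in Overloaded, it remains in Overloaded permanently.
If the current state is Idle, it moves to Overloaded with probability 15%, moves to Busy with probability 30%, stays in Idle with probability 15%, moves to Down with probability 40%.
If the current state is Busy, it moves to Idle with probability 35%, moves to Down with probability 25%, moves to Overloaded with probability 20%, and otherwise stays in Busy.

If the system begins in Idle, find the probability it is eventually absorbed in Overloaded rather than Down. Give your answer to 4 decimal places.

Let h(s) be the probability of absorption at Overloaded starting from transient state s. Then h(Overloaded) = 1 and h(Down) = 0. By first-step analysis:
h(Idle) = 0.4·0 + 0.15·1 + 0.15·h(Idle) + 0.3·h(Busy)
h(Busy) = 0.25·0 + 0.2·1 + 0.35·h(Idle) + 0.2·h(Busy)
Solving: h(Idle) = 0.3130, h(Busy) = 0.3870.
Starting from Idle, the probability is 0.3130.

0.3130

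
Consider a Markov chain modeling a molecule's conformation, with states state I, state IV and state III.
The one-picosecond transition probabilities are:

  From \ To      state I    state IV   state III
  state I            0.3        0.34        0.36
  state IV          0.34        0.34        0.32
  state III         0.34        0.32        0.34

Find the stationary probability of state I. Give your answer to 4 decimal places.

0.3269

Let the stationary distribution be π with π = πP and π_1 + π_2 + π_3 = 1.
π_1 = 0.3·π_1 + 0.34·π_2 + 0.34·π_3
π_2 = 0.34·π_1 + 0.34·π_2 + 0.32·π_3
Solving with the normalization constraint gives π = (0.3269, 0.3332, 0.3399).
So the stationary probability of state I is 0.3269.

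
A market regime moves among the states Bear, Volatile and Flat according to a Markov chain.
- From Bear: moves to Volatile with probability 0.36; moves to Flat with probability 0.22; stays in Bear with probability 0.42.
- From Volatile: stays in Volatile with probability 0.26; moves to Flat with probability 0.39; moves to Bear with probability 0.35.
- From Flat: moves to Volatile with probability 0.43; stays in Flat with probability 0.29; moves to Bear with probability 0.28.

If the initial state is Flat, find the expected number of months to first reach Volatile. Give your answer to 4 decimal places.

2.4557

Let t(s) be the expected number of months to first reach Volatile from state s, with t(Volatile) = 0. Conditioning on the first month:
t(Bear) = 1 + 0.42·t(Bear) + 0.22·t(Flat)
t(Flat) = 1 + 0.28·t(Bear) + 0.29·t(Flat)
Solving: t(Bear) = 2.6556, t(Flat) = 2.4557.
Expected months from Flat to Volatile: 2.4557.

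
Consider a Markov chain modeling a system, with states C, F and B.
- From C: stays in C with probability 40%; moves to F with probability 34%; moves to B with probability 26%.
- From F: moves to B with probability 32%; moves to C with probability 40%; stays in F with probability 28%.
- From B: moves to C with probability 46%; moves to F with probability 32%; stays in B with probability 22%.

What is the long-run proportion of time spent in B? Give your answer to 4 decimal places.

Let the stationary distribution be π with π = πP and π_1 + π_2 + π_3 = 1.
π_1 = 0.4·π_1 + 0.4·π_2 + 0.46·π_3
π_2 = 0.34·π_1 + 0.28·π_2 + 0.32·π_3
Solving with the normalization constraint gives π = (0.4161, 0.3157, 0.2682).
So the stationary probability of B is 0.2682.

0.2682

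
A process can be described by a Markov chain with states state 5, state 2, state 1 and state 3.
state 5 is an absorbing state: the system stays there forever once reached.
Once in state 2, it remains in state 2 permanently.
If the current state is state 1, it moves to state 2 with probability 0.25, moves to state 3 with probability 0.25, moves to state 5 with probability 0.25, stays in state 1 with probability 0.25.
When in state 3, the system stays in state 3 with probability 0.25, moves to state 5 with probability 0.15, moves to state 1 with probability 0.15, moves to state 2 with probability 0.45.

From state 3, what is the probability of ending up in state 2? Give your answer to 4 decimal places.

0.7143

Let h(s) be the probability of absorption at state 2 starting from transient state s. Then h(state 2) = 1 and h(state 5) = 0. By first-step analysis:
h(state 1) = 0.25·0 + 0.25·1 + 0.25·h(state 1) + 0.25·h(state 3)
h(state 3) = 0.15·0 + 0.45·1 + 0.15·h(state 1) + 0.25·h(state 3)
Solving: h(state 1) = 0.5714, h(state 3) = 0.7143.
Starting from state 3, the probability is 0.7143.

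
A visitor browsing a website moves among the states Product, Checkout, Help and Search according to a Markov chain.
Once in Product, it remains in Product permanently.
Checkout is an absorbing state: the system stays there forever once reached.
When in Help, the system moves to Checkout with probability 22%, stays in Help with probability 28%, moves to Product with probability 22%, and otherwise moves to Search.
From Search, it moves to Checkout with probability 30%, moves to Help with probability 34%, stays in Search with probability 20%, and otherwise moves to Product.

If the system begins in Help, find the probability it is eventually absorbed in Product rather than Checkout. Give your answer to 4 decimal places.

Let h(s) be the probability of absorption at Product starting from transient state s. Then h(Product) = 1 and h(Checkout) = 0. By first-step analysis:
h(Help) = 0.22·1 + 0.22·0 + 0.28·h(Help) + 0.28·h(Search)
h(Search) = 0.16·1 + 0.3·0 + 0.34·h(Help) + 0.2·h(Search)
Solving: h(Help) = 0.4592, h(Search) = 0.3952.
Starting from Help, the probability is 0.4592.

0.4592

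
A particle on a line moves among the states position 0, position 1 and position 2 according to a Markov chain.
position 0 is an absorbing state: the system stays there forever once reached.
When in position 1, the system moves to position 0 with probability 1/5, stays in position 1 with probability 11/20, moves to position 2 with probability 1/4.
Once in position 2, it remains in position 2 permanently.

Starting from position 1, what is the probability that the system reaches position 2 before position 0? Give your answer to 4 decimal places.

Let h(s) be the probability of absorption at position 2 starting from transient state s. Then h(position 2) = 1 and h(position 0) = 0. By first-step analysis:
h(position 1) = 0.2·0 + 0.55·h(position 1) + 0.25·1
Solving: h(position 1) = 0.5556.
Starting from position 1, the probability is 0.5556.

0.5556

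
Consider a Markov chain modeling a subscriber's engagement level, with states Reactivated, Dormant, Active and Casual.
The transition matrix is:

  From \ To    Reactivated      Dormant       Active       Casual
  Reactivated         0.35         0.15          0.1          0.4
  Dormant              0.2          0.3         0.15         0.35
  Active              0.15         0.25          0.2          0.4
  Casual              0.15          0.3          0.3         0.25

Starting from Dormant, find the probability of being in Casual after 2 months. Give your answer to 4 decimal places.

Propagate the distribution vector 2 months from Dormant.
After 0 months: (0.0000, 1.0000, 0.0000, 0.0000)
After 1 month: (0.2000, 0.3000, 0.1500, 0.3500)
After 2 months: (0.2050, 0.2625, 0.2000, 0.3325)
P(in Casual after 2 months) = 0.3325

0.3325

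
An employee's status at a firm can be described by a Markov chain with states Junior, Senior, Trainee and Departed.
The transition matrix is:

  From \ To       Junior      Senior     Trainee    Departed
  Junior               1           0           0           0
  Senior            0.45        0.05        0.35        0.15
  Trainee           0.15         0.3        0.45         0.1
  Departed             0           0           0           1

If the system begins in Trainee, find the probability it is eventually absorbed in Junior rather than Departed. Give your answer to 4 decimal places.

0.6647

Let h(s) be the probability of absorption at Junior starting from transient state s. Then h(Junior) = 1 and h(Departed) = 0. By first-step analysis:
h(Senior) = 0.45·1 + 0.05·h(Senior) + 0.35·h(Trainee) + 0.15·0
h(Trainee) = 0.15·1 + 0.3·h(Senior) + 0.45·h(Trainee) + 0.1·0
Solving: h(Senior) = 0.7186, h(Trainee) = 0.6647.
Starting from Trainee, the probability is 0.6647.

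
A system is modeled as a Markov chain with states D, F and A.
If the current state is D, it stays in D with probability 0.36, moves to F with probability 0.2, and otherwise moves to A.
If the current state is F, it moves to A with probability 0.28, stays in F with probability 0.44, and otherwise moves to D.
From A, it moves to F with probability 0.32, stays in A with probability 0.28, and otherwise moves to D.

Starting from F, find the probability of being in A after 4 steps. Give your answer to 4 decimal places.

0.3353

Propagate the distribution vector 4 steps from F.
After 0 steps: (0.0000, 1.0000, 0.0000)
After 1 step: (0.2800, 0.4400, 0.2800)
After 2 steps: (0.3360, 0.3392, 0.3248)
After 3 steps: (0.3459, 0.3204, 0.3338)
After 4 steps: (0.3477, 0.3169, 0.3353)
P(in A after 4 steps) = 0.3353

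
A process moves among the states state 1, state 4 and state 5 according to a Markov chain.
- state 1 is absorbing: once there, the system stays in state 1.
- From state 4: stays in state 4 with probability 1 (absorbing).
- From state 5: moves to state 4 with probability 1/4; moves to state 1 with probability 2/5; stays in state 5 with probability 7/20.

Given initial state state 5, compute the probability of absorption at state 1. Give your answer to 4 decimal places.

Let h(s) be the probability of absorption at state 1 starting from transient state s. Then h(state 1) = 1 and h(state 4) = 0. By first-step analysis:
h(state 5) = 0.4·1 + 0.25·0 + 0.35·h(state 5)
Solving: h(state 5) = 0.6154.
Starting from state 5, the probability is 0.6154.

0.6154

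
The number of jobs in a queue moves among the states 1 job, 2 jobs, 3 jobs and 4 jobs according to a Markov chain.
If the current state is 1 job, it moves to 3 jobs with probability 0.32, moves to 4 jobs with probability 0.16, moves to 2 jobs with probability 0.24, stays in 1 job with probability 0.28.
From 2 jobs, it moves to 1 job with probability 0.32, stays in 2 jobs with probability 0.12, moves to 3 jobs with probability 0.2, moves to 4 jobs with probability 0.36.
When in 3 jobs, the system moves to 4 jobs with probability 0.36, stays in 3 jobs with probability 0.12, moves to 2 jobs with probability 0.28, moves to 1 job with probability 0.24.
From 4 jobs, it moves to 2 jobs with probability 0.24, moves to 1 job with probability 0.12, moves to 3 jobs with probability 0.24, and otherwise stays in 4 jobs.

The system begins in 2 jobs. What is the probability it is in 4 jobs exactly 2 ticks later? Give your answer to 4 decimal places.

0.3104

Propagate the distribution vector 2 ticks from 2 jobs.
After 0 ticks: (0.0000, 1.0000, 0.0000, 0.0000)
After 1 tick: (0.3200, 0.1200, 0.2000, 0.3600)
After 2 ticks: (0.2192, 0.2336, 0.2368, 0.3104)
P(in 4 jobs after 2 ticks) = 0.3104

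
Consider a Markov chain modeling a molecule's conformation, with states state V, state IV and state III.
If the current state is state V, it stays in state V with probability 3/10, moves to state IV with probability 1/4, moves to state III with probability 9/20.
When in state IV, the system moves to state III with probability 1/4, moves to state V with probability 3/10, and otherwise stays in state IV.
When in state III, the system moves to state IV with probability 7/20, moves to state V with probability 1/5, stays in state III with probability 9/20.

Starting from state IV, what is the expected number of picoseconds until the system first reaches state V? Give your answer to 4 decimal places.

Let t(s) be the expected number of picoseconds to first reach state V from state s, with t(state V) = 0. Conditioning on the first picosecond:
t(state IV) = 1 + 0.45·t(state IV) + 0.25·t(state III)
t(state III) = 1 + 0.35·t(state IV) + 0.45·t(state III)
Solving: t(state IV) = 3.7209, t(state III) = 4.1860.
Expected picoseconds from state IV to state V: 3.7209.

3.7209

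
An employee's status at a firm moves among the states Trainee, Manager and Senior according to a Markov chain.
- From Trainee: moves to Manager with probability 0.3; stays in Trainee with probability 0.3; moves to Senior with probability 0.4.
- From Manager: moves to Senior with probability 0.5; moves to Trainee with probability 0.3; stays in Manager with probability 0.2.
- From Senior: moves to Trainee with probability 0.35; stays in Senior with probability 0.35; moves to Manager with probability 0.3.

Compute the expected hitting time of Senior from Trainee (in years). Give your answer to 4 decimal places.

Let t(s) be the expected number of years to first reach Senior from state s, with t(Senior) = 0. Conditioning on the first year:
t(Trainee) = 1 + 0.3·t(Trainee) + 0.3·t(Manager)
t(Manager) = 1 + 0.3·t(Trainee) + 0.2·t(Manager)
Solving: t(Trainee) = 2.3404, t(Manager) = 2.1277.
Expected years from Trainee to Senior: 2.3404.

2.3404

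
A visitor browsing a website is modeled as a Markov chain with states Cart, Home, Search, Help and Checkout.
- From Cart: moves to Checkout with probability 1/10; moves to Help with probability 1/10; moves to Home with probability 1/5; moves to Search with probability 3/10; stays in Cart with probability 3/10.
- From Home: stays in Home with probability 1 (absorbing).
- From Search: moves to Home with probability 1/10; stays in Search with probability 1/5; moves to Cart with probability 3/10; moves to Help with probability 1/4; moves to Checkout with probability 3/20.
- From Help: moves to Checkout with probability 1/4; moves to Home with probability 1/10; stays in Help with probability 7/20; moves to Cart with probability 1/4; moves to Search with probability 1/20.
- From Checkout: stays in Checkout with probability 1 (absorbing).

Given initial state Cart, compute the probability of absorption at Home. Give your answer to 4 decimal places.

Let h(s) be the probability of absorption at Home starting from transient state s. Then h(Home) = 1 and h(Checkout) = 0. By first-step analysis:
h(Cart) = 0.3·h(Cart) + 0.2·1 + 0.3·h(Search) + 0.1·h(Help) + 0.1·0
h(Search) = 0.3·h(Cart) + 0.1·1 + 0.2·h(Search) + 0.25·h(Help) + 0.15·0
h(Help) = 0.25·h(Cart) + 0.1·1 + 0.05·h(Search) + 0.35·h(Help) + 0.25·0
Solving: h(Cart) = 0.5341, h(Search) = 0.4483, h(Help) = 0.3938.
Starting from Cart, the probability is 0.5341.

0.5341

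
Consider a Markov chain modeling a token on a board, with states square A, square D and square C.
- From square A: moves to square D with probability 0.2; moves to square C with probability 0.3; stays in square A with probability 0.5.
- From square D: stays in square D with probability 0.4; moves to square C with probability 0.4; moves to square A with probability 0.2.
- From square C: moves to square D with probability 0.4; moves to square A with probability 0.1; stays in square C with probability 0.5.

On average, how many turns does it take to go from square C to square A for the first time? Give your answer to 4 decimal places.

7.1429

Let t(s) be the expected number of turns to first reach square A from state s, with t(square A) = 0. Conditioning on the first turn:
t(square D) = 1 + 0.4·t(square D) + 0.4·t(square C)
t(square C) = 1 + 0.4·t(square D) + 0.5·t(square C)
Solving: t(square D) = 6.4286, t(square C) = 7.1429.
Expected turns from square C to square A: 7.1429.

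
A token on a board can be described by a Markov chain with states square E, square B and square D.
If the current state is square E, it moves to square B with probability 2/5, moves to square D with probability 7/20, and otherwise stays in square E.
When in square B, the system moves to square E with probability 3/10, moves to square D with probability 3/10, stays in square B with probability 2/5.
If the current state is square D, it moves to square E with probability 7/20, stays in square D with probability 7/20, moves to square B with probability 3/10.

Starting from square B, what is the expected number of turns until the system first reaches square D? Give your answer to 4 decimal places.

Let t(s) be the expected number of turns to first reach square D from state s, with t(square D) = 0. Conditioning on the first turn:
t(square E) = 1 + 0.25·t(square E) + 0.4·t(square B)
t(square B) = 1 + 0.3·t(square E) + 0.4·t(square B)
Solving: t(square E) = 3.0303, t(square B) = 3.1818.
Expected turns from square B to square D: 3.1818.

3.1818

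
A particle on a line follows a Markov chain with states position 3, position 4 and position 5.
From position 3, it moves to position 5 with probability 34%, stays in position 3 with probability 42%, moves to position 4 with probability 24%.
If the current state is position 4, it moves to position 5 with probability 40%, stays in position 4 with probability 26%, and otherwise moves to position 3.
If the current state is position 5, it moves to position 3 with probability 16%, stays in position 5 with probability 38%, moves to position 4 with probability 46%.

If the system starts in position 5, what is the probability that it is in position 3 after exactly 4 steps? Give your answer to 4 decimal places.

Propagate the distribution vector 4 steps from position 5.
After 0 steps: (0.0000, 0.0000, 1.0000)
After 1 step: (0.1600, 0.4600, 0.3800)
After 2 steps: (0.2844, 0.3328, 0.3828)
After 3 steps: (0.2938, 0.3309, 0.3753)
After 4 steps: (0.2960, 0.3292, 0.3749)
P(in position 3 after 4 steps) = 0.2960

0.2960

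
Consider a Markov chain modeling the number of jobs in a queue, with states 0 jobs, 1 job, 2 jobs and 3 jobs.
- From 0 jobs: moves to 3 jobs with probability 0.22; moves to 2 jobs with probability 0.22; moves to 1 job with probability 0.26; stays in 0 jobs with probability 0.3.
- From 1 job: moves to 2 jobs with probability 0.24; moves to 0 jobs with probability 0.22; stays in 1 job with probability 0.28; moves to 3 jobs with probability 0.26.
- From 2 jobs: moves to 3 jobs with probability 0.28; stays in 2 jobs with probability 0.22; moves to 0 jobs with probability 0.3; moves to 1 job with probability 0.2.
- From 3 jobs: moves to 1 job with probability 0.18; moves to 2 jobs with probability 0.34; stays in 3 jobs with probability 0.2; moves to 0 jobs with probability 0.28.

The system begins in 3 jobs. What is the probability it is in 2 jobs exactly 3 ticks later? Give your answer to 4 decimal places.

0.2538

Propagate the distribution vector 3 ticks from 3 jobs.
After 0 ticks: (0.0000, 0.0000, 0.0000, 1.0000)
After 1 tick: (0.2800, 0.1800, 0.3400, 0.2000)
After 2 ticks: (0.2816, 0.2272, 0.2476, 0.2436)
After 3 ticks: (0.2770, 0.2302, 0.2538, 0.2391)
P(in 2 jobs after 3 ticks) = 0.2538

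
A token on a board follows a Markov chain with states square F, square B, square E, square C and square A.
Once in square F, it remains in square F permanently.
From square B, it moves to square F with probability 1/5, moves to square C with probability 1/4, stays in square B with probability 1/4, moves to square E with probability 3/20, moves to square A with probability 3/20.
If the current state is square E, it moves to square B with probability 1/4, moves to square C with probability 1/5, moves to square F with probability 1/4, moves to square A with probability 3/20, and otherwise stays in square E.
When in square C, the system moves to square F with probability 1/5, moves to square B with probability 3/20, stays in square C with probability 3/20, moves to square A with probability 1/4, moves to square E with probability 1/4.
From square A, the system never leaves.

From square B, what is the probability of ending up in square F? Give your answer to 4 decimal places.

Let h(s) be the probability of absorption at square F starting from transient state s. Then h(square F) = 1 and h(square A) = 0. By first-step analysis:
h(square B) = 0.2·1 + 0.25·h(square B) + 0.15·h(square E) + 0.25·h(square C) + 0.15·0
h(square E) = 0.25·1 + 0.25·h(square B) + 0.15·h(square E) + 0.2·h(square C) + 0.15·0
h(square C) = 0.2·1 + 0.15·h(square B) + 0.25·h(square E) + 0.15·h(square C) + 0.25·0
Solving: h(square B) = 0.5482, h(square E) = 0.5731, h(square C) = 0.5006.
Starting from square B, the probability is 0.5482.

0.5482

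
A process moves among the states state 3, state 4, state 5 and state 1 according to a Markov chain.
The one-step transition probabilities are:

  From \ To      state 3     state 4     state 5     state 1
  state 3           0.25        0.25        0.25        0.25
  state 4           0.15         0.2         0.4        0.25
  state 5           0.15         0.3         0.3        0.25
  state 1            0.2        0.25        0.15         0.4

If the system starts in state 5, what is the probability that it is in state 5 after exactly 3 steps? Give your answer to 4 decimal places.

Propagate the distribution vector 3 steps from state 5.
After 0 steps: (0.0000, 0.0000, 1.0000, 0.0000)
After 1 step: (0.1500, 0.3000, 0.3000, 0.2500)
After 2 steps: (0.1775, 0.2500, 0.2850, 0.2875)
After 3 steps: (0.1821, 0.2518, 0.2730, 0.2931)
P(in state 5 after 3 steps) = 0.2730

0.2730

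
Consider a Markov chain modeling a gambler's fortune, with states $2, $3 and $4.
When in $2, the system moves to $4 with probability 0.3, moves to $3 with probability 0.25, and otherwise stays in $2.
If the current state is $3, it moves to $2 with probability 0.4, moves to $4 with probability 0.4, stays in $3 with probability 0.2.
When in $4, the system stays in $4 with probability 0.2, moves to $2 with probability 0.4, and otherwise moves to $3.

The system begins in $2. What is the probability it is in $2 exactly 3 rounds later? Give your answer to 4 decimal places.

Propagate the distribution vector 3 rounds from $2.
After 0 rounds: (1.0000, 0.0000, 0.0000)
After 1 round: (0.4500, 0.2500, 0.3000)
After 2 rounds: (0.4225, 0.2825, 0.2950)
After 3 rounds: (0.4211, 0.2801, 0.2988)
P(in $2 after 3 rounds) = 0.4211

0.4211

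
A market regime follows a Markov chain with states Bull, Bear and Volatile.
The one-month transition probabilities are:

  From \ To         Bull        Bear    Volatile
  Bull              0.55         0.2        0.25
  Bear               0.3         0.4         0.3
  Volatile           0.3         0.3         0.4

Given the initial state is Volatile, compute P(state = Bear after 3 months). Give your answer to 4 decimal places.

0.2925

Propagate the distribution vector 3 months from Volatile.
After 0 months: (0.0000, 0.0000, 1.0000)
After 1 month: (0.3000, 0.3000, 0.4000)
After 2 months: (0.3750, 0.3000, 0.3250)
After 3 months: (0.3938, 0.2925, 0.3138)
P(in Bear after 3 months) = 0.2925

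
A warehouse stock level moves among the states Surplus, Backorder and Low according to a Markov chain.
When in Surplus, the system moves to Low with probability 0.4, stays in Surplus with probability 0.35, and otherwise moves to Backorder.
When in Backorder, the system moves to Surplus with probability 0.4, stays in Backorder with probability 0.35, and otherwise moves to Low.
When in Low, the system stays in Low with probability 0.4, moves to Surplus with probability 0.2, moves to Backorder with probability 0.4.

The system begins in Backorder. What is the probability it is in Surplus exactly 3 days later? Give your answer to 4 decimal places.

0.3140

Propagate the distribution vector 3 days from Backorder.
After 0 days: (0.0000, 1.0000, 0.0000)
After 1 day: (0.4000, 0.3500, 0.2500)
After 2 days: (0.3300, 0.3225, 0.3475)
After 3 days: (0.3140, 0.3344, 0.3516)
P(in Surplus after 3 days) = 0.3140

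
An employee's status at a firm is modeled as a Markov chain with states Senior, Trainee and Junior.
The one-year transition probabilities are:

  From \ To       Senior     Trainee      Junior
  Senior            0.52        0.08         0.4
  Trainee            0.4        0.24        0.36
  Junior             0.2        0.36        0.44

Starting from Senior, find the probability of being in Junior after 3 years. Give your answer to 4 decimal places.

Propagate the distribution vector 3 years from Senior.
After 0 years: (1.0000, 0.0000, 0.0000)
After 1 year: (0.5200, 0.0800, 0.4000)
After 2 years: (0.3824, 0.2048, 0.4128)
After 3 years: (0.3633, 0.2284, 0.4083)
P(in Junior after 3 years) = 0.4083

0.4083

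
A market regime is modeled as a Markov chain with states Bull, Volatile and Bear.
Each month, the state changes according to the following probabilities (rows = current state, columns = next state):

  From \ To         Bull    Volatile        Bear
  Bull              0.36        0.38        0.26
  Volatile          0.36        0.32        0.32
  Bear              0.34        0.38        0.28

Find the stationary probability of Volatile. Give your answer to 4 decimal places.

0.3585

Let the stationary distribution be π with π = πP and π_1 + π_2 + π_3 = 1.
π_1 = 0.36·π_1 + 0.36·π_2 + 0.34·π_3
π_2 = 0.38·π_1 + 0.32·π_2 + 0.38·π_3
Solving with the normalization constraint gives π = (0.3543, 0.3585, 0.2873).
So the stationary probability of Volatile is 0.3585.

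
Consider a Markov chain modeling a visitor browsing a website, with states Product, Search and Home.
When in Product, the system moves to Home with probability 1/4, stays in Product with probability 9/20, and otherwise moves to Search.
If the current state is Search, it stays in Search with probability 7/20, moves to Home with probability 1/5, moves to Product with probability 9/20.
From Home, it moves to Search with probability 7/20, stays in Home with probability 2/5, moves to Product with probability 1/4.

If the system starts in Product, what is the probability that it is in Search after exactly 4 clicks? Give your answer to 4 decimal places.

0.3302

Propagate the distribution vector 4 clicks from Product.
After 0 clicks: (1.0000, 0.0000, 0.0000)
After 1 click: (0.4500, 0.3000, 0.2500)
After 2 clicks: (0.4000, 0.3275, 0.2725)
After 3 clicks: (0.3955, 0.3300, 0.2745)
After 4 clicks: (0.3951, 0.3302, 0.2747)
P(in Search after 4 clicks) = 0.3302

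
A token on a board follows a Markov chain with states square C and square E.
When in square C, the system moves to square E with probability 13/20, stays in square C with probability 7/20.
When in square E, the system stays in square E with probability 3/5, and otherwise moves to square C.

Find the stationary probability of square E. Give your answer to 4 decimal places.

0.6190

Let the stationary distribution be π with π = πP and π_1 + π_2 = 1.
π_1 = 0.35·π_1 + 0.4·π_2
Solving with the normalization constraint gives π = (0.3810, 0.6190).
So the stationary probability of square E is 0.6190.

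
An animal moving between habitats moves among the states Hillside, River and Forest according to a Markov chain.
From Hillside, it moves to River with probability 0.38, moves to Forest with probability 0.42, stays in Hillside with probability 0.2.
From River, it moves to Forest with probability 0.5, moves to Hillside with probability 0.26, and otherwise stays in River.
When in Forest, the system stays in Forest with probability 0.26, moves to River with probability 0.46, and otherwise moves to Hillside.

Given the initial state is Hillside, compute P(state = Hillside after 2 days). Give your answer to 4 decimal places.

0.2564

Sum over the intermediate state after 1 day:
P = P(Hillside→Hillside)·P(Hillside→Hillside) + P(Hillside→River)·P(River→Hillside) + P(Hillside→Forest)·P(Forest→Hillside)
  = 0.2×0.2 + 0.38×0.26 + 0.42×0.28
  = 0.0400 + 0.0988 + 0.1176 = 0.2564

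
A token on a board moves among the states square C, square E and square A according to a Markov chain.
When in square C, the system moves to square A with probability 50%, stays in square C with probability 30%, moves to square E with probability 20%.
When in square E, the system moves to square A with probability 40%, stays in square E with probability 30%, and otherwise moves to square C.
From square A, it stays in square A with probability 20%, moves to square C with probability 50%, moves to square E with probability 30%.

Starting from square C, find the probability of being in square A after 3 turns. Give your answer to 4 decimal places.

0.3740

Propagate the distribution vector 3 turns from square C.
After 0 turns: (1.0000, 0.0000, 0.0000)
After 1 turn: (0.3000, 0.2000, 0.5000)
After 2 turns: (0.4000, 0.2700, 0.3300)
After 3 turns: (0.3660, 0.2600, 0.3740)
P(in square A after 3 turns) = 0.3740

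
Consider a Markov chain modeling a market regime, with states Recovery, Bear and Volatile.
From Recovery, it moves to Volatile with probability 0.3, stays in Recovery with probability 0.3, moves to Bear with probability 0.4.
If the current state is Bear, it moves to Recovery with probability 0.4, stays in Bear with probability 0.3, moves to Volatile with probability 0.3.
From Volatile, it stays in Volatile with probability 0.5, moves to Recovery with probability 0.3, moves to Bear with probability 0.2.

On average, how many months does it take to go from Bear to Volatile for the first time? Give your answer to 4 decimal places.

Let t(s) be the expected number of months to first reach Volatile from state s, with t(Volatile) = 0. Conditioning on the first month:
t(Recovery) = 1 + 0.3·t(Recovery) + 0.4·t(Bear)
t(Bear) = 1 + 0.4·t(Recovery) + 0.3·t(Bear)
Solving: t(Recovery) = 3.3333, t(Bear) = 3.3333.
Expected months from Bear to Volatile: 3.3333.

3.3333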